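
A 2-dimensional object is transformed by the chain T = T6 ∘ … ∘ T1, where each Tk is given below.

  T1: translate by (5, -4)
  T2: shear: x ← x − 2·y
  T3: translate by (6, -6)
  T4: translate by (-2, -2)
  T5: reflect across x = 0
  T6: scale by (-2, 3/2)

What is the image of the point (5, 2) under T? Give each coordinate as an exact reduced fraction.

T1 translate by (5, -4): (5, 2) → (10, -2)
T2 shear: x ← x − 2·y: (10, -2) → (14, -2)
T3 translate by (6, -6): (14, -2) → (20, -8)
T4 translate by (-2, -2): (20, -8) → (18, -10)
T5 reflect across x = 0: (18, -10) → (-18, -10)
T6 scale by (-2, 3/2): (-18, -10) → (36, -15)

T(p) = (36, -15)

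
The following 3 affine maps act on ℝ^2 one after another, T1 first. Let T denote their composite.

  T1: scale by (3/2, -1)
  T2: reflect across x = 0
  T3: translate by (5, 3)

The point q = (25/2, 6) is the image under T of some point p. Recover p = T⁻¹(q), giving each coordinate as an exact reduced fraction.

T1 = [3/2 0 0; 0 -1 0; 0 0 1]
T2·T1 = [-3/2 0 0; 0 -1 0; 0 0 1]
T3·…·T1 = [-3/2 0 5; 0 -1 3; 0 0 1]
det M = 3/2; M⁻¹ = [-2/3 0 10/3; 0 -1 3; 0 0 1]
M⁻¹ · (25/2, 6)ᵀ = (-5, -3)ᵀ

p = (-5, -3)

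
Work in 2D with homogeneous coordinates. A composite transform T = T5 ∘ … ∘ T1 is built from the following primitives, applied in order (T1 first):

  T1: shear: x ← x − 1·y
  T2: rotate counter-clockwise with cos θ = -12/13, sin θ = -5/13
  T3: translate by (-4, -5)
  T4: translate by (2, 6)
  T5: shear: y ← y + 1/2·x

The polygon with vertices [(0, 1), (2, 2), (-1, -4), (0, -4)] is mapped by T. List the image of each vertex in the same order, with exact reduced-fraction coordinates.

image vertices: (-9/13, 3/26), (-16/13, -19/13), (-82/13, 5/13), (-94/13, -6/13)

T1 shear: x ← x − 1·y: (0, 1) → (-1, 1); (2, 2) → (0, 2); (-1, -4) → (3, -4); (0, -4) → (4, -4)
T2 rotate counter-clockwise with cos θ = -12/13, sin θ = -5/13: (-1, 1) → (17/13, -7/13); (0, 2) → (10/13, -24/13); (3, -4) → (-56/13, 33/13); (4, -4) → (-68/13, 28/13)
T3 translate by (-4, -5): (17/13, -7/13) → (-35/13, -72/13); (10/13, -24/13) → (-42/13, -89/13); (-56/13, 33/13) → (-108/13, -32/13); (-68/13, 28/13) → (-120/13, -37/13)
T4 translate by (2, 6): (-35/13, -72/13) → (-9/13, 6/13); (-42/13, -89/13) → (-16/13, -11/13); (-108/13, -32/13) → (-82/13, 46/13); (-120/13, -37/13) → (-94/13, 41/13)
T5 shear: y ← y + 1/2·x: (-9/13, 6/13) → (-9/13, 3/26); (-16/13, -11/13) → (-16/13, -19/13); (-82/13, 46/13) → (-82/13, 5/13); (-94/13, 41/13) → (-94/13, -6/13)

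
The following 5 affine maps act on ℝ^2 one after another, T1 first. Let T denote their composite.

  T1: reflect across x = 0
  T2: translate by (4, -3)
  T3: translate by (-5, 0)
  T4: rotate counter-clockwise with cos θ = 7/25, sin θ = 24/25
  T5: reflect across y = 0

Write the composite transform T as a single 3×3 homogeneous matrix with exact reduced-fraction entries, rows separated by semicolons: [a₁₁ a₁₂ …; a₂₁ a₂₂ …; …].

T1 = [-1 0 0; 0 1 0; 0 0 1]
T2·T1 = [-1 0 4; 0 1 -3; 0 0 1]
T3·…·T1 = [-1 0 -1; 0 1 -3; 0 0 1]
T4·…·T1 = [-7/25 -24/25 13/5; -24/25 7/25 -9/5; 0 0 1]
T5·…·T1 = [-7/25 -24/25 13/5; 24/25 -7/25 9/5; 0 0 1]

T = [-7/25 -24/25 13/5; 24/25 -7/25 9/5; 0 0 1]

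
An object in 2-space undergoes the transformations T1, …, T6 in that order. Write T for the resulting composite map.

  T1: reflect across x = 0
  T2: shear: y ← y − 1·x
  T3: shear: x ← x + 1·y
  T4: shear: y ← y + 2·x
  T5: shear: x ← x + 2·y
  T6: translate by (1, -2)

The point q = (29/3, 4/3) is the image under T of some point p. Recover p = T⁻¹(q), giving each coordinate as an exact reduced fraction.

T1 = [-1 0 0; 0 1 0; 0 0 1]
T2·T1 = [-1 0 0; 1 1 0; 0 0 1]
T3·…·T1 = [0 1 0; 1 1 0; 0 0 1]
T4·…·T1 = [0 1 0; 1 3 0; 0 0 1]
T5·…·T1 = [2 7 0; 1 3 0; 0 0 1]
T6·…·T1 = [2 7 1; 1 3 -2; 0 0 1]
det M = -1; M⁻¹ = [-3 7 17; 1 -2 -5; 0 0 1]
M⁻¹ · (29/3, 4/3)ᵀ = (-8/3, 2)ᵀ

p = (-8/3, 2)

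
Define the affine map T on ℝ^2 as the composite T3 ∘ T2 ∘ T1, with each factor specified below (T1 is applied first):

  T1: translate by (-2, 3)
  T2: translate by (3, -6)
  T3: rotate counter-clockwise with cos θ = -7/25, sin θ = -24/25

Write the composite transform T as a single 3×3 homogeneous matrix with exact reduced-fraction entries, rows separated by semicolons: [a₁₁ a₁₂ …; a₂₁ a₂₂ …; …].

T = [-7/25 24/25 -79/25; -24/25 -7/25 -3/25; 0 0 1]

T1 = [1 0 -2; 0 1 3; 0 0 1]
T2·T1 = [1 0 1; 0 1 -3; 0 0 1]
T3·…·T1 = [-7/25 24/25 -79/25; -24/25 -7/25 -3/25; 0 0 1]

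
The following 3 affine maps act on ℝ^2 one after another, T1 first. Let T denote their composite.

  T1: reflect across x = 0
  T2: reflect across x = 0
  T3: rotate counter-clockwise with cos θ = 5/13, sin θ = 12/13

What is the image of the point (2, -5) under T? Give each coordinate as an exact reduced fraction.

T(p) = (70/13, -1/13)

T1 reflect across x = 0: (2, -5) → (-2, -5)
T2 reflect across x = 0: (-2, -5) → (2, -5)
T3 rotate counter-clockwise with cos θ = 5/13, sin θ = 12/13: (2, -5) → (70/13, -1/13)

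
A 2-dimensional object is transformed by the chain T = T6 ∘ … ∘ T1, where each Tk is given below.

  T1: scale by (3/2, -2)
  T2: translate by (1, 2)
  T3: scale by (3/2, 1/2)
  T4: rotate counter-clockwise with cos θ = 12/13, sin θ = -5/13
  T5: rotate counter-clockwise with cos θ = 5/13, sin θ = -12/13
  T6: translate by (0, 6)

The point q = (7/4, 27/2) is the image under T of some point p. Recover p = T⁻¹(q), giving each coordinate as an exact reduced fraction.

T1 = [3/2 0 0; 0 -2 0; 0 0 1]
T2·T1 = [3/2 0 1; 0 -2 2; 0 0 1]
T3·…·T1 = [9/4 0 3/2; 0 -1 1; 0 0 1]
T4·…·T1 = [27/13 -5/13 23/13; -45/52 -12/13 9/26; 0 0 1]
T5·…·T1 = [0 -1 1; -9/4 0 -3/2; 0 0 1]
T6·…·T1 = [0 -1 1; -9/4 0 9/2; 0 0 1]
det M = -9/4; M⁻¹ = [0 -4/9 2; -1 0 1; 0 0 1]
M⁻¹ · (7/4, 27/2)ᵀ = (-4, -3/4)ᵀ

p = (-4, -3/4)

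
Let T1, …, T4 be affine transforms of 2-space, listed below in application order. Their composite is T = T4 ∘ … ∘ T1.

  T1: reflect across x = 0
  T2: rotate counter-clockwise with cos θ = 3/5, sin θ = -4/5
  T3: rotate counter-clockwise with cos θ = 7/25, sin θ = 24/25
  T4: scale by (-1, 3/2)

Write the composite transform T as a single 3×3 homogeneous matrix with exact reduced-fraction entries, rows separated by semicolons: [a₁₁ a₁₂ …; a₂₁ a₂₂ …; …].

T = [117/125 44/125 0; -66/125 351/250 0; 0 0 1]

T1 = [-1 0 0; 0 1 0; 0 0 1]
T2·T1 = [-3/5 4/5 0; 4/5 3/5 0; 0 0 1]
T3·…·T1 = [-117/125 -44/125 0; -44/125 117/125 0; 0 0 1]
T4·…·T1 = [117/125 44/125 0; -66/125 351/250 0; 0 0 1]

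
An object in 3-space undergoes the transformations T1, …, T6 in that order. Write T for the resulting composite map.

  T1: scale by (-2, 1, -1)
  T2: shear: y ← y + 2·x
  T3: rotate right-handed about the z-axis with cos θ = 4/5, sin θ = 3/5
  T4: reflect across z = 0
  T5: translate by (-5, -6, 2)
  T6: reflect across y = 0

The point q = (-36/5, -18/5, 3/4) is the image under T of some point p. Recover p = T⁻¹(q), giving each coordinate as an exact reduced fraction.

p = (-2, 1, -5/4)

T1 = [-2 0 0 0; 0 1 0 0; 0 0 -1 0; 0 0 0 1]
T2·T1 = [-2 0 0 0; -4 1 0 0; 0 0 -1 0; 0 0 0 1]
T3·…·T1 = [4/5 -3/5 0 0; -22/5 4/5 0 0; 0 0 -1 0; 0 0 0 1]
T4·…·T1 = [4/5 -3/5 0 0; -22/5 4/5 0 0; 0 0 1 0; 0 0 0 1]
T5·…·T1 = [4/5 -3/5 0 -5; -22/5 4/5 0 -6; 0 0 1 2; 0 0 0 1]
T6·…·T1 = [4/5 -3/5 0 -5; 22/5 -4/5 0 6; 0 0 1 2; 0 0 0 1]
det M = 2; M⁻¹ = [-2/5 3/10 0 -19/5; -11/5 2/5 0 -67/5; 0 0 1 -2; 0 0 0 1]
M⁻¹ · (-36/5, -18/5, 3/4)ᵀ = (-2, 1, -5/4)ᵀ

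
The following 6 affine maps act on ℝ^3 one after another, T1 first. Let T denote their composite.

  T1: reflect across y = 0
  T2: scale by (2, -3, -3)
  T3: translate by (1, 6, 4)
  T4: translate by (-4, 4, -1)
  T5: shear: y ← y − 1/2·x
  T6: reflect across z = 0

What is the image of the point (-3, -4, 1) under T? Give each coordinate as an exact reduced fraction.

T(p) = (-9, 5/2, 0)

T1 reflect across y = 0: (-3, -4, 1) → (-3, 4, 1)
T2 scale by (2, -3, -3): (-3, 4, 1) → (-6, -12, -3)
T3 translate by (1, 6, 4): (-6, -12, -3) → (-5, -6, 1)
T4 translate by (-4, 4, -1): (-5, -6, 1) → (-9, -2, 0)
T5 shear: y ← y − 1/2·x: (-9, -2, 0) → (-9, 5/2, 0)
T6 reflect across z = 0: (-9, 5/2, 0) → (-9, 5/2, 0)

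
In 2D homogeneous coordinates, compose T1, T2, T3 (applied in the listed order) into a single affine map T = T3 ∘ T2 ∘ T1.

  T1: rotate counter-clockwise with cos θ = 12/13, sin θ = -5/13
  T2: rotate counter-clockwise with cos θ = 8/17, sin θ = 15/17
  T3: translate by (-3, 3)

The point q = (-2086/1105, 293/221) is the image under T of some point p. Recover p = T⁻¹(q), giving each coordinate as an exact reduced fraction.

T1 = [12/13 5/13 0; -5/13 12/13 0; 0 0 1]
T2·T1 = [171/221 -140/221 0; 140/221 171/221 0; 0 0 1]
T3·…·T1 = [171/221 -140/221 -3; 140/221 171/221 3; 0 0 1]
det M = 1; M⁻¹ = [171/221 140/221 93/221; -140/221 171/221 -933/221; 0 0 1]
M⁻¹ · (-2086/1105, 293/221)ᵀ = (-1/5, -2)ᵀ

p = (-1/5, -2)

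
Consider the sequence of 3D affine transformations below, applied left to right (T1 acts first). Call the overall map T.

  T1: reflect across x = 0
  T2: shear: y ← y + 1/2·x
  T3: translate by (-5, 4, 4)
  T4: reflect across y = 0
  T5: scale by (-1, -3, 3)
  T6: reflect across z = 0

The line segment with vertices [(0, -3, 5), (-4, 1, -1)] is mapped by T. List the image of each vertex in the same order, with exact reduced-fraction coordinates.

T1 reflect across x = 0: (0, -3, 5) → (0, -3, 5); (-4, 1, -1) → (4, 1, -1)
T2 shear: y ← y + 1/2·x: (0, -3, 5) → (0, -3, 5); (4, 1, -1) → (4, 3, -1)
T3 translate by (-5, 4, 4): (0, -3, 5) → (-5, 1, 9); (4, 3, -1) → (-1, 7, 3)
T4 reflect across y = 0: (-5, 1, 9) → (-5, -1, 9); (-1, 7, 3) → (-1, -7, 3)
T5 scale by (-1, -3, 3): (-5, -1, 9) → (5, 3, 27); (-1, -7, 3) → (1, 21, 9)
T6 reflect across z = 0: (5, 3, 27) → (5, 3, -27); (1, 21, 9) → (1, 21, -9)

image vertices: (5, 3, -27), (1, 21, -9)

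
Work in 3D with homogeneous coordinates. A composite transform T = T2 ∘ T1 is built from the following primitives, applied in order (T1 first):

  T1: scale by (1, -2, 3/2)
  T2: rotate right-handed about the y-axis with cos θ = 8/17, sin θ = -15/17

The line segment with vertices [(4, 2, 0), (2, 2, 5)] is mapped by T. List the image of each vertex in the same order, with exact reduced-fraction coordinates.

T1 scale by (1, -2, 3/2): (4, 2, 0) → (4, -4, 0); (2, 2, 5) → (2, -4, 15/2)
T2 rotate right-handed about the y-axis with cos θ = 8/17, sin θ = -15/17: (4, -4, 0) → (32/17, -4, 60/17); (2, -4, 15/2) → (-193/34, -4, 90/17)

image vertices: (32/17, -4, 60/17), (-193/34, -4, 90/17)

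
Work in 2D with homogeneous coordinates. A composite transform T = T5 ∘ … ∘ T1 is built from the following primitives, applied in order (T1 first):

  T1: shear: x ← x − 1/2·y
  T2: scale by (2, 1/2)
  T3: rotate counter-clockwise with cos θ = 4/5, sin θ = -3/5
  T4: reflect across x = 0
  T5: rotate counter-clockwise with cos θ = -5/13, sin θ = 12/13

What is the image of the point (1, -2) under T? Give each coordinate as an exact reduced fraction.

T1 shear: x ← x − 1/2·y: (1, -2) → (2, -2)
T2 scale by (2, 1/2): (2, -2) → (4, -1)
T3 rotate counter-clockwise with cos θ = 4/5, sin θ = -3/5: (4, -1) → (13/5, -16/5)
T4 reflect across x = 0: (13/5, -16/5) → (-13/5, -16/5)
T5 rotate counter-clockwise with cos θ = -5/13, sin θ = 12/13: (-13/5, -16/5) → (257/65, -76/65)

T(p) = (257/65, -76/65)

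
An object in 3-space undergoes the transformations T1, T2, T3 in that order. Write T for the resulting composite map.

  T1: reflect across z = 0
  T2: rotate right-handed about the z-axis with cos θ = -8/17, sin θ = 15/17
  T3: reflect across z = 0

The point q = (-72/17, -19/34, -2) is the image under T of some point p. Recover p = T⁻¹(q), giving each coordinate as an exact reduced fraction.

p = (3/2, 4, -2)

T1 = [1 0 0 0; 0 1 0 0; 0 0 -1 0; 0 0 0 1]
T2·T1 = [-8/17 -15/17 0 0; 15/17 -8/17 0 0; 0 0 -1 0; 0 0 0 1]
T3·…·T1 = [-8/17 -15/17 0 0; 15/17 -8/17 0 0; 0 0 1 0; 0 0 0 1]
det M = 1; M⁻¹ = [-8/17 15/17 0 0; -15/17 -8/17 0 0; 0 0 1 0; 0 0 0 1]
M⁻¹ · (-72/17, -19/34, -2)ᵀ = (3/2, 4, -2)ᵀ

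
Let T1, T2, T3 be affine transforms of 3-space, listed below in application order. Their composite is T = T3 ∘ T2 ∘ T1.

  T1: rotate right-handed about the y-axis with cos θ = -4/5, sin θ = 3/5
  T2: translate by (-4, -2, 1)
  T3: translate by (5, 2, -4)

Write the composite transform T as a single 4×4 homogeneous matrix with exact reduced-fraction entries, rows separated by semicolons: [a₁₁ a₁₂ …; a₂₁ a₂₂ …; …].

T1 = [-4/5 0 3/5 0; 0 1 0 0; -3/5 0 -4/5 0; 0 0 0 1]
T2·T1 = [-4/5 0 3/5 -4; 0 1 0 -2; -3/5 0 -4/5 1; 0 0 0 1]
T3·…·T1 = [-4/5 0 3/5 1; 0 1 0 0; -3/5 0 -4/5 -3; 0 0 0 1]

T = [-4/5 0 3/5 1; 0 1 0 0; -3/5 0 -4/5 -3; 0 0 0 1]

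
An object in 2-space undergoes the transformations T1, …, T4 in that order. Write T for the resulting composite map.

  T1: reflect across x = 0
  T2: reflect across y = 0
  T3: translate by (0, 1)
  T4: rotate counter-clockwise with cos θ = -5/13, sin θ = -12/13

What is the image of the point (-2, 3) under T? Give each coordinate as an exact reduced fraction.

T1 reflect across x = 0: (-2, 3) → (2, 3)
T2 reflect across y = 0: (2, 3) → (2, -3)
T3 translate by (0, 1): (2, -3) → (2, -2)
T4 rotate counter-clockwise with cos θ = -5/13, sin θ = -12/13: (2, -2) → (-34/13, -14/13)

T(p) = (-34/13, -14/13)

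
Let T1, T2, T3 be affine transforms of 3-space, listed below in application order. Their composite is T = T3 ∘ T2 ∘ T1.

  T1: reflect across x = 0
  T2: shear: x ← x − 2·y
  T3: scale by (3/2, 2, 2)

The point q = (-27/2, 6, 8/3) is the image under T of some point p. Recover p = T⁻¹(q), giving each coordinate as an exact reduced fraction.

T1 = [-1 0 0 0; 0 1 0 0; 0 0 1 0; 0 0 0 1]
T2·T1 = [-1 -2 0 0; 0 1 0 0; 0 0 1 0; 0 0 0 1]
T3·…·T1 = [-3/2 -3 0 0; 0 2 0 0; 0 0 2 0; 0 0 0 1]
det M = -6; M⁻¹ = [-2/3 -1 0 0; 0 1/2 0 0; 0 0 1/2 0; 0 0 0 1]
M⁻¹ · (-27/2, 6, 8/3)ᵀ = (3, 3, 4/3)ᵀ

p = (3, 3, 4/3)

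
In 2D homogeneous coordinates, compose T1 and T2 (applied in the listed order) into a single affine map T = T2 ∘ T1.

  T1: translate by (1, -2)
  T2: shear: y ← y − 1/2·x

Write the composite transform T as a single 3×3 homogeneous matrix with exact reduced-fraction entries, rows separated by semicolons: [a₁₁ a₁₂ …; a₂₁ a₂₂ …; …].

T1 = [1 0 1; 0 1 -2; 0 0 1]
T2·T1 = [1 0 1; -1/2 1 -5/2; 0 0 1]

T = [1 0 1; -1/2 1 -5/2; 0 0 1]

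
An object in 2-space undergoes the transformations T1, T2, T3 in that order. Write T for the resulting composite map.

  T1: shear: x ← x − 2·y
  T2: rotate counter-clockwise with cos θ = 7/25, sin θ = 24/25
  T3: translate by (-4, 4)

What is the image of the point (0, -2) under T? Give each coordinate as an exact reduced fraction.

T1 shear: x ← x − 2·y: (0, -2) → (4, -2)
T2 rotate counter-clockwise with cos θ = 7/25, sin θ = 24/25: (4, -2) → (76/25, 82/25)
T3 translate by (-4, 4): (76/25, 82/25) → (-24/25, 182/25)

T(p) = (-24/25, 182/25)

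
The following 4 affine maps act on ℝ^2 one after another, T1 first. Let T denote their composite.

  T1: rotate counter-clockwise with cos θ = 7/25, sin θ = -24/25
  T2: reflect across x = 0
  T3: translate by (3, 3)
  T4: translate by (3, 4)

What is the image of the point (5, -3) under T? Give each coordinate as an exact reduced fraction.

T(p) = (187/25, 34/25)

T1 rotate counter-clockwise with cos θ = 7/25, sin θ = -24/25: (5, -3) → (-37/25, -141/25)
T2 reflect across x = 0: (-37/25, -141/25) → (37/25, -141/25)
T3 translate by (3, 3): (37/25, -141/25) → (112/25, -66/25)
T4 translate by (3, 4): (112/25, -66/25) → (187/25, 34/25)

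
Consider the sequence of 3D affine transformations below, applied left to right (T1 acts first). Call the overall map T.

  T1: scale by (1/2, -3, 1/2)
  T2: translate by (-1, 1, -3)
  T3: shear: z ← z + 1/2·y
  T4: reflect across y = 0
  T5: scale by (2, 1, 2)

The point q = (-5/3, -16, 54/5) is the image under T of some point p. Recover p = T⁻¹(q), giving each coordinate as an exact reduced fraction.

p = (1/3, -5, 4/5)

T1 = [1/2 0 0 0; 0 -3 0 0; 0 0 1/2 0; 0 0 0 1]
T2·T1 = [1/2 0 0 -1; 0 -3 0 1; 0 0 1/2 -3; 0 0 0 1]
T3·…·T1 = [1/2 0 0 -1; 0 -3 0 1; 0 -3/2 1/2 -5/2; 0 0 0 1]
T4·…·T1 = [1/2 0 0 -1; 0 3 0 -1; 0 -3/2 1/2 -5/2; 0 0 0 1]
T5·…·T1 = [1 0 0 -2; 0 3 0 -1; 0 -3 1 -5; 0 0 0 1]
det M = 3; M⁻¹ = [1 0 0 2; 0 1/3 0 1/3; 0 1 1 6; 0 0 0 1]
M⁻¹ · (-5/3, -16, 54/5)ᵀ = (1/3, -5, 4/5)ᵀ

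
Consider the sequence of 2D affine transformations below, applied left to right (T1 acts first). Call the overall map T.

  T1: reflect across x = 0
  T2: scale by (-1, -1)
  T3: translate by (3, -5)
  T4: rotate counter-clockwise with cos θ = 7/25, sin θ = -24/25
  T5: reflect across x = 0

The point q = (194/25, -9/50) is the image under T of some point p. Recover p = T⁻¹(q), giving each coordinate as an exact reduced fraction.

T1 = [-1 0 0; 0 1 0; 0 0 1]
T2·T1 = [1 0 0; 0 -1 0; 0 0 1]
T3·…·T1 = [1 0 3; 0 -1 -5; 0 0 1]
T4·…·T1 = [7/25 -24/25 -99/25; -24/25 -7/25 -107/25; 0 0 1]
T5·…·T1 = [-7/25 24/25 99/25; -24/25 -7/25 -107/25; 0 0 1]
det M = 1; M⁻¹ = [-7/25 -24/25 -3; 24/25 -7/25 -5; 0 0 1]
M⁻¹ · (194/25, -9/50)ᵀ = (-5, 5/2)ᵀ

p = (-5, 5/2)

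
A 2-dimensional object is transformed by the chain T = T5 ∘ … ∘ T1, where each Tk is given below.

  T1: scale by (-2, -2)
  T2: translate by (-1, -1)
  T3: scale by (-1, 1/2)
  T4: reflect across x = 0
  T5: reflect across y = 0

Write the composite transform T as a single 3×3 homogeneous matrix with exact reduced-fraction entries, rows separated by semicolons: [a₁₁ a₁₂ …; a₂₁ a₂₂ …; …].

T1 = [-2 0 0; 0 -2 0; 0 0 1]
T2·T1 = [-2 0 -1; 0 -2 -1; 0 0 1]
T3·…·T1 = [2 0 1; 0 -1 -1/2; 0 0 1]
T4·…·T1 = [-2 0 -1; 0 -1 -1/2; 0 0 1]
T5·…·T1 = [-2 0 -1; 0 1 1/2; 0 0 1]

T = [-2 0 -1; 0 1 1/2; 0 0 1]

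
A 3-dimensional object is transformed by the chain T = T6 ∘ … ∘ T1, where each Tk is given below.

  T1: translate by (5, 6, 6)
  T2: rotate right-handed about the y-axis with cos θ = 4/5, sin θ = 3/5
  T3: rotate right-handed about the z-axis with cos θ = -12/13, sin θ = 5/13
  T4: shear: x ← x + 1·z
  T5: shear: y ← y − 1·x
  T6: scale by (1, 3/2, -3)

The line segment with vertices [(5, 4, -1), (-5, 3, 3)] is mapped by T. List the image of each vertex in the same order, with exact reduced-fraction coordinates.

image vertices: (-16, 33/2, 6), (-81/65, -486/65, -108/5)

T1 translate by (5, 6, 6): (5, 4, -1) → (10, 10, 5); (-5, 3, 3) → (0, 9, 9)
T2 rotate right-handed about the y-axis with cos θ = 4/5, sin θ = 3/5: (10, 10, 5) → (11, 10, -2); (0, 9, 9) → (27/5, 9, 36/5)
T3 rotate right-handed about the z-axis with cos θ = -12/13, sin θ = 5/13: (11, 10, -2) → (-14, -5, -2); (27/5, 9, 36/5) → (-549/65, -81/13, 36/5)
T4 shear: x ← x + 1·z: (-14, -5, -2) → (-16, -5, -2); (-549/65, -81/13, 36/5) → (-81/65, -81/13, 36/5)
T5 shear: y ← y − 1·x: (-16, -5, -2) → (-16, 11, -2); (-81/65, -81/13, 36/5) → (-81/65, -324/65, 36/5)
T6 scale by (1, 3/2, -3): (-16, 11, -2) → (-16, 33/2, 6); (-81/65, -324/65, 36/5) → (-81/65, -486/65, -108/5)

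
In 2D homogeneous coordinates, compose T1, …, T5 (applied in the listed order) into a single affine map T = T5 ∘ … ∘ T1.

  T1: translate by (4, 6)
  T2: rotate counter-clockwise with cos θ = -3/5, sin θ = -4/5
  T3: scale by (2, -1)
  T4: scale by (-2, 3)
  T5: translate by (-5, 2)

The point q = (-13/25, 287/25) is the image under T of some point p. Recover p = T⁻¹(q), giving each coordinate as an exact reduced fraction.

T1 = [1 0 4; 0 1 6; 0 0 1]
T2·T1 = [-3/5 4/5 12/5; -4/5 -3/5 -34/5; 0 0 1]
T3·…·T1 = [-6/5 8/5 24/5; 4/5 3/5 34/5; 0 0 1]
T4·…·T1 = [12/5 -16/5 -48/5; 12/5 9/5 102/5; 0 0 1]
T5·…·T1 = [12/5 -16/5 -73/5; 12/5 9/5 112/5; 0 0 1]
det M = 12; M⁻¹ = [3/20 4/15 -227/60; -1/5 1/5 -37/5; 0 0 1]
M⁻¹ · (-13/25, 287/25)ᵀ = (-4/5, -5)ᵀ

p = (-4/5, -5)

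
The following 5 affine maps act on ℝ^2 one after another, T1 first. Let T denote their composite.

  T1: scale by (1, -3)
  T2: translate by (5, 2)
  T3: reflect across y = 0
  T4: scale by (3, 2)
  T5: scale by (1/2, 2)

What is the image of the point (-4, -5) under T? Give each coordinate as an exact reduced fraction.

T(p) = (3/2, -68)

T1 scale by (1, -3): (-4, -5) → (-4, 15)
T2 translate by (5, 2): (-4, 15) → (1, 17)
T3 reflect across y = 0: (1, 17) → (1, -17)
T4 scale by (3, 2): (1, -17) → (3, -34)
T5 scale by (1/2, 2): (3, -34) → (3/2, -68)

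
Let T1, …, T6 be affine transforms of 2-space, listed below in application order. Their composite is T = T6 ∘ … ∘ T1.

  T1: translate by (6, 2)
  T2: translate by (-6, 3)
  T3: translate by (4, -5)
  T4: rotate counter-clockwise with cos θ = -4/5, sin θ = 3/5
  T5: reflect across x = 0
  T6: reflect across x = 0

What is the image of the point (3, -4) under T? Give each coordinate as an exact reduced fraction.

T1 translate by (6, 2): (3, -4) → (9, -2)
T2 translate by (-6, 3): (9, -2) → (3, 1)
T3 translate by (4, -5): (3, 1) → (7, -4)
T4 rotate counter-clockwise with cos θ = -4/5, sin θ = 3/5: (7, -4) → (-16/5, 37/5)
T5 reflect across x = 0: (-16/5, 37/5) → (16/5, 37/5)
T6 reflect across x = 0: (16/5, 37/5) → (-16/5, 37/5)

T(p) = (-16/5, 37/5)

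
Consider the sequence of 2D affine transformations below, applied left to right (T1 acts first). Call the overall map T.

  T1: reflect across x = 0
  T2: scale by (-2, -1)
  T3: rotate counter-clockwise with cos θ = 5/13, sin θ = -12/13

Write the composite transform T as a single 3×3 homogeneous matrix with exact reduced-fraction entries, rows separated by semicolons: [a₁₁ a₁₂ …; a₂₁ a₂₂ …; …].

T = [10/13 -12/13 0; -24/13 -5/13 0; 0 0 1]

T1 = [-1 0 0; 0 1 0; 0 0 1]
T2·T1 = [2 0 0; 0 -1 0; 0 0 1]
T3·…·T1 = [10/13 -12/13 0; -24/13 -5/13 0; 0 0 1]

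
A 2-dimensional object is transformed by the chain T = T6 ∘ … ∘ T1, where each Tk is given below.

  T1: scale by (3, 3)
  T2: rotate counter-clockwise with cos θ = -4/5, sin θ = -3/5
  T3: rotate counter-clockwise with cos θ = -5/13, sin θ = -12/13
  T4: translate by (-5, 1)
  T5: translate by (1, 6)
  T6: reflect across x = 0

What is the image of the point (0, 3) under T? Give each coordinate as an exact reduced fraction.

T(p) = (827/65, 311/65)

T1 scale by (3, 3): (0, 3) → (0, 9)
T2 rotate counter-clockwise with cos θ = -4/5, sin θ = -3/5: (0, 9) → (27/5, -36/5)
T3 rotate counter-clockwise with cos θ = -5/13, sin θ = -12/13: (27/5, -36/5) → (-567/65, -144/65)
T4 translate by (-5, 1): (-567/65, -144/65) → (-892/65, -79/65)
T5 translate by (1, 6): (-892/65, -79/65) → (-827/65, 311/65)
T6 reflect across x = 0: (-827/65, 311/65) → (827/65, 311/65)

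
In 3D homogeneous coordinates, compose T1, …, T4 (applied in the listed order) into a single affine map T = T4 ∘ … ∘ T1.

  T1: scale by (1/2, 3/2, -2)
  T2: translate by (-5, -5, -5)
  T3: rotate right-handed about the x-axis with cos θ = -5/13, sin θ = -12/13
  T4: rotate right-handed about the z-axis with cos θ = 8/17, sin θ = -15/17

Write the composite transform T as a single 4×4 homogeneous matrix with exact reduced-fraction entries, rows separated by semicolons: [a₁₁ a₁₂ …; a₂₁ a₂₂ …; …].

T = [4/17 -225/442 -360/221 -1045/221; -15/34 -60/221 -192/221 695/221; 0 -18/13 10/13 85/13; 0 0 0 1]

T1 = [1/2 0 0 0; 0 3/2 0 0; 0 0 -2 0; 0 0 0 1]
T2·T1 = [1/2 0 0 -5; 0 3/2 0 -5; 0 0 -2 -5; 0 0 0 1]
T3·…·T1 = [1/2 0 0 -5; 0 -15/26 -24/13 -35/13; 0 -18/13 10/13 85/13; 0 0 0 1]
T4·…·T1 = [4/17 -225/442 -360/221 -1045/221; -15/34 -60/221 -192/221 695/221; 0 -18/13 10/13 85/13; 0 0 0 1]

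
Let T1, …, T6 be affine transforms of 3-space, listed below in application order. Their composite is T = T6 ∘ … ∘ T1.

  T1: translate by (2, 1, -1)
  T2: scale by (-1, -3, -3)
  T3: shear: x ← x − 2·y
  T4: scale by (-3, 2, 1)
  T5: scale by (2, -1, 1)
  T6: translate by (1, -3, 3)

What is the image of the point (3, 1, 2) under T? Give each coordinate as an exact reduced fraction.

T(p) = (-41, 9, 0)

T1 translate by (2, 1, -1): (3, 1, 2) → (5, 2, 1)
T2 scale by (-1, -3, -3): (5, 2, 1) → (-5, -6, -3)
T3 shear: x ← x − 2·y: (-5, -6, -3) → (7, -6, -3)
T4 scale by (-3, 2, 1): (7, -6, -3) → (-21, -12, -3)
T5 scale by (2, -1, 1): (-21, -12, -3) → (-42, 12, -3)
T6 translate by (1, -3, 3): (-42, 12, -3) → (-41, 9, 0)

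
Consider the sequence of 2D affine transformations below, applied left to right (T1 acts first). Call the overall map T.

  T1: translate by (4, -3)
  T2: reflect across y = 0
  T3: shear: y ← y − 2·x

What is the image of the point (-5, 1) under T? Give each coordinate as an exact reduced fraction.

T1 translate by (4, -3): (-5, 1) → (-1, -2)
T2 reflect across y = 0: (-1, -2) → (-1, 2)
T3 shear: y ← y − 2·x: (-1, 2) → (-1, 4)

T(p) = (-1, 4)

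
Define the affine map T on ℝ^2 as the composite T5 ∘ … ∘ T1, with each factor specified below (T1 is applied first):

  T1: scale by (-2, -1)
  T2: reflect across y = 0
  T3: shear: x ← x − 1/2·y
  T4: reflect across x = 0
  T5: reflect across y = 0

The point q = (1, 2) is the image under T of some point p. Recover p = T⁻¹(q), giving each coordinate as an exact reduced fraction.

p = (1, -2)

T1 = [-2 0 0; 0 -1 0; 0 0 1]
T2·T1 = [-2 0 0; 0 1 0; 0 0 1]
T3·…·T1 = [-2 -1/2 0; 0 1 0; 0 0 1]
T4·…·T1 = [2 1/2 0; 0 1 0; 0 0 1]
T5·…·T1 = [2 1/2 0; 0 -1 0; 0 0 1]
det M = -2; M⁻¹ = [1/2 1/4 0; 0 -1 0; 0 0 1]
M⁻¹ · (1, 2)ᵀ = (1, -2)ᵀ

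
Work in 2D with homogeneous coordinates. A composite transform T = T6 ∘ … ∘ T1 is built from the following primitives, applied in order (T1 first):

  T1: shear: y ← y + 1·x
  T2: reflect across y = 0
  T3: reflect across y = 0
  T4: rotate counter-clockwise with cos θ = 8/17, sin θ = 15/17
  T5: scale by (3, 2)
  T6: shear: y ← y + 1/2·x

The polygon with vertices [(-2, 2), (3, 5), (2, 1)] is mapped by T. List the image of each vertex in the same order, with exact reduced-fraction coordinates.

T1 shear: y ← y + 1·x: (-2, 2) → (-2, 0); (3, 5) → (3, 8); (2, 1) → (2, 3)
T2 reflect across y = 0: (-2, 0) → (-2, 0); (3, 8) → (3, -8); (2, 3) → (2, -3)
T3 reflect across y = 0: (-2, 0) → (-2, 0); (3, -8) → (3, 8); (2, -3) → (2, 3)
T4 rotate counter-clockwise with cos θ = 8/17, sin θ = 15/17: (-2, 0) → (-16/17, -30/17); (3, 8) → (-96/17, 109/17); (2, 3) → (-29/17, 54/17)
T5 scale by (3, 2): (-16/17, -30/17) → (-48/17, -60/17); (-96/17, 109/17) → (-288/17, 218/17); (-29/17, 54/17) → (-87/17, 108/17)
T6 shear: y ← y + 1/2·x: (-48/17, -60/17) → (-48/17, -84/17); (-288/17, 218/17) → (-288/17, 74/17); (-87/17, 108/17) → (-87/17, 129/34)

image vertices: (-48/17, -84/17), (-288/17, 74/17), (-87/17, 129/34)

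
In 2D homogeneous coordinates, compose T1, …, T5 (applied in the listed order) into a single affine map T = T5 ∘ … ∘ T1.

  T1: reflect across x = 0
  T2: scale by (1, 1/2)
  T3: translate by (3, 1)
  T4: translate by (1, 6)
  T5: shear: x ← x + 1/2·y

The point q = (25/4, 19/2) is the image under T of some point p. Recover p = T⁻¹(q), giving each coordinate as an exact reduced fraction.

p = (5/2, 5)

T1 = [-1 0 0; 0 1 0; 0 0 1]
T2·T1 = [-1 0 0; 0 1/2 0; 0 0 1]
T3·…·T1 = [-1 0 3; 0 1/2 1; 0 0 1]
T4·…·T1 = [-1 0 4; 0 1/2 7; 0 0 1]
T5·…·T1 = [-1 1/4 15/2; 0 1/2 7; 0 0 1]
det M = -1/2; M⁻¹ = [-1 1/2 4; 0 2 -14; 0 0 1]
M⁻¹ · (25/4, 19/2)ᵀ = (5/2, 5)ᵀ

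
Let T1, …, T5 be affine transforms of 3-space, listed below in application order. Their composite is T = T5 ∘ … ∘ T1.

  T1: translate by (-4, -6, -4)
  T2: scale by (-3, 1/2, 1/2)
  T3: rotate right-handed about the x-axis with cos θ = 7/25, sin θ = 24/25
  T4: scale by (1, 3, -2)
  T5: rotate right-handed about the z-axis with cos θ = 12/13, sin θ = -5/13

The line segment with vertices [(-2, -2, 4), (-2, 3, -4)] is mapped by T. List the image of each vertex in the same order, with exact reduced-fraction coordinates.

T1 translate by (-4, -6, -4): (-2, -2, 4) → (-6, -8, 0); (-2, 3, -4) → (-6, -3, -8)
T2 scale by (-3, 1/2, 1/2): (-6, -8, 0) → (18, -4, 0); (-6, -3, -8) → (18, -3/2, -4)
T3 rotate right-handed about the x-axis with cos θ = 7/25, sin θ = 24/25: (18, -4, 0) → (18, -28/25, -96/25); (18, -3/2, -4) → (18, 171/50, -64/25)
T4 scale by (1, 3, -2): (18, -28/25, -96/25) → (18, -84/25, 192/25); (18, 171/50, -64/25) → (18, 513/50, 128/25)
T5 rotate right-handed about the z-axis with cos θ = 12/13, sin θ = -5/13: (18, -84/25, 192/25) → (996/65, -3258/325, 192/25); (18, 513/50, 128/25) → (2673/130, 828/325, 128/25)

image vertices: (996/65, -3258/325, 192/25), (2673/130, 828/325, 128/25)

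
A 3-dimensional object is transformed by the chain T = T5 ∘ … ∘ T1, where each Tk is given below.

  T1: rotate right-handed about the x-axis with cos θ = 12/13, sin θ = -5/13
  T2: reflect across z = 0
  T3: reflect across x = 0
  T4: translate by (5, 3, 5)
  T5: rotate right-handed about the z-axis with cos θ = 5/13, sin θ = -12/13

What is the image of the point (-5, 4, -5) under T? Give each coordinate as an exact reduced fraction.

T1 rotate right-handed about the x-axis with cos θ = 12/13, sin θ = -5/13: (-5, 4, -5) → (-5, 23/13, -80/13)
T2 reflect across z = 0: (-5, 23/13, -80/13) → (-5, 23/13, 80/13)
T3 reflect across x = 0: (-5, 23/13, 80/13) → (5, 23/13, 80/13)
T4 translate by (5, 3, 5): (5, 23/13, 80/13) → (10, 62/13, 145/13)
T5 rotate right-handed about the z-axis with cos θ = 5/13, sin θ = -12/13: (10, 62/13, 145/13) → (1394/169, -1250/169, 145/13)

T(p) = (1394/169, -1250/169, 145/13)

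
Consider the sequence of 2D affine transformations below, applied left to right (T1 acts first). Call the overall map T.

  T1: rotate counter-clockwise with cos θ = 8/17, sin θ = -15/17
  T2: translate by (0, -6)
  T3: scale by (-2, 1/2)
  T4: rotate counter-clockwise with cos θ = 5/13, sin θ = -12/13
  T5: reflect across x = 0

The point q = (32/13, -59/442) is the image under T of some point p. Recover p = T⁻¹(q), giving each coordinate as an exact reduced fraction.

T1 = [8/17 15/17 0; -15/17 8/17 0; 0 0 1]
T2·T1 = [8/17 15/17 0; -15/17 8/17 -6; 0 0 1]
T3·…·T1 = [-16/17 -30/17 0; -15/34 4/17 -3; 0 0 1]
T4·…·T1 = [-10/13 -6/13 -36/13; 309/442 380/221 -15/13; 0 0 1]
T5·…·T1 = [10/13 6/13 36/13; 309/442 380/221 -15/13; 0 0 1]
det M = 1; M⁻¹ = [380/221 -6/13 -90/17; -309/442 10/13 48/17; 0 0 1]
M⁻¹ · (32/13, -59/442)ᵀ = (-1, 1)ᵀ

p = (-1, 1)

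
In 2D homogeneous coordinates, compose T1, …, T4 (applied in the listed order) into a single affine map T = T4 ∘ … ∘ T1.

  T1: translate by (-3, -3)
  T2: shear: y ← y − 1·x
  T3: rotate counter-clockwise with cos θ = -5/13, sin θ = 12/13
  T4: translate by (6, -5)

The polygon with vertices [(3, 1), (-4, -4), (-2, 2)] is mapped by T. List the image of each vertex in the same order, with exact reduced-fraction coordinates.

T1 translate by (-3, -3): (3, 1) → (0, -2); (-4, -4) → (-7, -7); (-2, 2) → (-5, -1)
T2 shear: y ← y − 1·x: (0, -2) → (0, -2); (-7, -7) → (-7, 0); (-5, -1) → (-5, 4)
T3 rotate counter-clockwise with cos θ = -5/13, sin θ = 12/13: (0, -2) → (24/13, 10/13); (-7, 0) → (35/13, -84/13); (-5, 4) → (-23/13, -80/13)
T4 translate by (6, -5): (24/13, 10/13) → (102/13, -55/13); (35/13, -84/13) → (113/13, -149/13); (-23/13, -80/13) → (55/13, -145/13)

image vertices: (102/13, -55/13), (113/13, -149/13), (55/13, -145/13)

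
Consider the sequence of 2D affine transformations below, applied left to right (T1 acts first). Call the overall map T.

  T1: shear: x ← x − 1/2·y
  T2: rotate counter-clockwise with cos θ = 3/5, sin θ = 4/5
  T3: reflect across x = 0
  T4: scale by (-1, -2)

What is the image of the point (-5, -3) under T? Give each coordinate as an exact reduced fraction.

T1 shear: x ← x − 1/2·y: (-5, -3) → (-7/2, -3)
T2 rotate counter-clockwise with cos θ = 3/5, sin θ = 4/5: (-7/2, -3) → (3/10, -23/5)
T3 reflect across x = 0: (3/10, -23/5) → (-3/10, -23/5)
T4 scale by (-1, -2): (-3/10, -23/5) → (3/10, 46/5)

T(p) = (3/10, 46/5)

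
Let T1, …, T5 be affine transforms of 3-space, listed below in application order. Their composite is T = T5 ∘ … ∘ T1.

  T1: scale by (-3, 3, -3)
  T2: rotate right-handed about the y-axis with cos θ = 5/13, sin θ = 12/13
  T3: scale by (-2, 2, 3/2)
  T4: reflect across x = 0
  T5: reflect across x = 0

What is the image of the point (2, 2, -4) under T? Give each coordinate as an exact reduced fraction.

T1 scale by (-3, 3, -3): (2, 2, -4) → (-6, 6, 12)
T2 rotate right-handed about the y-axis with cos θ = 5/13, sin θ = 12/13: (-6, 6, 12) → (114/13, 6, 132/13)
T3 scale by (-2, 2, 3/2): (114/13, 6, 132/13) → (-228/13, 12, 198/13)
T4 reflect across x = 0: (-228/13, 12, 198/13) → (228/13, 12, 198/13)
T5 reflect across x = 0: (228/13, 12, 198/13) → (-228/13, 12, 198/13)

T(p) = (-228/13, 12, 198/13)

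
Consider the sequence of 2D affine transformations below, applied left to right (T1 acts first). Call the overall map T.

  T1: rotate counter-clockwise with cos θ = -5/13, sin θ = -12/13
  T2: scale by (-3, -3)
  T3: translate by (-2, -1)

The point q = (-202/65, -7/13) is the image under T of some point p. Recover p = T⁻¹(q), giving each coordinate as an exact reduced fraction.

p = (0, 2/5)

T1 = [-5/13 12/13 0; -12/13 -5/13 0; 0 0 1]
T2·T1 = [15/13 -36/13 0; 36/13 15/13 0; 0 0 1]
T3·…·T1 = [15/13 -36/13 -2; 36/13 15/13 -1; 0 0 1]
det M = 9; M⁻¹ = [5/39 4/13 22/39; -4/13 5/39 -19/39; 0 0 1]
M⁻¹ · (-202/65, -7/13)ᵀ = (0, 2/5)ᵀ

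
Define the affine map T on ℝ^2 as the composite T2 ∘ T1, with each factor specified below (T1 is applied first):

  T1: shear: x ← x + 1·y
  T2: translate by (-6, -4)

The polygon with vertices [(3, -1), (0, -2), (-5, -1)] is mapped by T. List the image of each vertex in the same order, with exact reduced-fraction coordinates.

image vertices: (-4, -5), (-8, -6), (-12, -5)

T1 shear: x ← x + 1·y: (3, -1) → (2, -1); (0, -2) → (-2, -2); (-5, -1) → (-6, -1)
T2 translate by (-6, -4): (2, -1) → (-4, -5); (-2, -2) → (-8, -6); (-6, -1) → (-12, -5)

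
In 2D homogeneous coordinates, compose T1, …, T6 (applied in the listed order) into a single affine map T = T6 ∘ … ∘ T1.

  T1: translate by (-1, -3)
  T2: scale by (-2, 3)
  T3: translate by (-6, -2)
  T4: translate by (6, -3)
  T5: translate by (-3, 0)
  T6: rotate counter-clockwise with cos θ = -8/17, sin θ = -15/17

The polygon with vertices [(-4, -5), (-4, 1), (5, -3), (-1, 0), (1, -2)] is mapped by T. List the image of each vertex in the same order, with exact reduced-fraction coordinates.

image vertices: (-491/17, 127/17), (-13, -1), (-257/17, 349/17), (-218/17, 97/17), (-276/17, 205/17)

T1 translate by (-1, -3): (-4, -5) → (-5, -8); (-4, 1) → (-5, -2); (5, -3) → (4, -6); (-1, 0) → (-2, -3); (1, -2) → (0, -5)
T2 scale by (-2, 3): (-5, -8) → (10, -24); (-5, -2) → (10, -6); (4, -6) → (-8, -18); (-2, -3) → (4, -9); (0, -5) → (0, -15)
T3 translate by (-6, -2): (10, -24) → (4, -26); (10, -6) → (4, -8); (-8, -18) → (-14, -20); (4, -9) → (-2, -11); (0, -15) → (-6, -17)
T4 translate by (6, -3): (4, -26) → (10, -29); (4, -8) → (10, -11); (-14, -20) → (-8, -23); (-2, -11) → (4, -14); (-6, -17) → (0, -20)
T5 translate by (-3, 0): (10, -29) → (7, -29); (10, -11) → (7, -11); (-8, -23) → (-11, -23); (4, -14) → (1, -14); (0, -20) → (-3, -20)
T6 rotate counter-clockwise with cos θ = -8/17, sin θ = -15/17: (7, -29) → (-491/17, 127/17); (7, -11) → (-13, -1); (-11, -23) → (-257/17, 349/17); (1, -14) → (-218/17, 97/17); (-3, -20) → (-276/17, 205/17)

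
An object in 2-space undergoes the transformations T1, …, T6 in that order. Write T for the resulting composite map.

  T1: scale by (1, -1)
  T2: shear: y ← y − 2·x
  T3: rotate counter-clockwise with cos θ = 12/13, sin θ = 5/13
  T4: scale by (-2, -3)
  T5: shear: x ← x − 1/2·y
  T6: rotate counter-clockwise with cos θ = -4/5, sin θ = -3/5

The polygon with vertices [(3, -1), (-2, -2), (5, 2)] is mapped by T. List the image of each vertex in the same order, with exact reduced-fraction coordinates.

image vertices: (1163/65, 57/130), (-1362/65, 141/65), (549/13, -69/26)

T1 scale by (1, -1): (3, -1) → (3, 1); (-2, -2) → (-2, 2); (5, 2) → (5, -2)
T2 shear: y ← y − 2·x: (3, 1) → (3, -5); (-2, 2) → (-2, 6); (5, -2) → (5, -12)
T3 rotate counter-clockwise with cos θ = 12/13, sin θ = 5/13: (3, -5) → (61/13, -45/13); (-2, 6) → (-54/13, 62/13); (5, -12) → (120/13, -119/13)
T4 scale by (-2, -3): (61/13, -45/13) → (-122/13, 135/13); (-54/13, 62/13) → (108/13, -186/13); (120/13, -119/13) → (-240/13, 357/13)
T5 shear: x ← x − 1/2·y: (-122/13, 135/13) → (-379/26, 135/13); (108/13, -186/13) → (201/13, -186/13); (-240/13, 357/13) → (-837/26, 357/13)
T6 rotate counter-clockwise with cos θ = -4/5, sin θ = -3/5: (-379/26, 135/13) → (1163/65, 57/130); (201/13, -186/13) → (-1362/65, 141/65); (-837/26, 357/13) → (549/13, -69/26)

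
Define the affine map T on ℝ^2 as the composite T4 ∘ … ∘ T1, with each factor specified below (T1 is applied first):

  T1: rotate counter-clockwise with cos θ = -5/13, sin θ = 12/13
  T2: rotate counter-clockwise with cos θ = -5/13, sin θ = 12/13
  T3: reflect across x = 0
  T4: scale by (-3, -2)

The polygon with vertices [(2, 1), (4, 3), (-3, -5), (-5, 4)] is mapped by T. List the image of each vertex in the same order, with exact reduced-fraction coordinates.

T1 rotate counter-clockwise with cos θ = -5/13, sin θ = 12/13: (2, 1) → (-22/13, 19/13); (4, 3) → (-56/13, 33/13); (-3, -5) → (75/13, -11/13); (-5, 4) → (-23/13, -80/13)
T2 rotate counter-clockwise with cos θ = -5/13, sin θ = 12/13: (-22/13, 19/13) → (-118/169, -359/169); (-56/13, 33/13) → (-116/169, -837/169); (75/13, -11/13) → (-243/169, 955/169); (-23/13, -80/13) → (1075/169, 124/169)
T3 reflect across x = 0: (-118/169, -359/169) → (118/169, -359/169); (-116/169, -837/169) → (116/169, -837/169); (-243/169, 955/169) → (243/169, 955/169); (1075/169, 124/169) → (-1075/169, 124/169)
T4 scale by (-3, -2): (118/169, -359/169) → (-354/169, 718/169); (116/169, -837/169) → (-348/169, 1674/169); (243/169, 955/169) → (-729/169, -1910/169); (-1075/169, 124/169) → (3225/169, -248/169)

image vertices: (-354/169, 718/169), (-348/169, 1674/169), (-729/169, -1910/169), (3225/169, -248/169)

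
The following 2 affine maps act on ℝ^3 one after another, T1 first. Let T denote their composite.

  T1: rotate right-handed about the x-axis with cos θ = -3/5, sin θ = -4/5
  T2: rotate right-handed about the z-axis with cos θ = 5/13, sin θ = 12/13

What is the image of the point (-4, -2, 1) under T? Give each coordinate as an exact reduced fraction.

T(p) = (-44/13, -38/13, 1)

T1 rotate right-handed about the x-axis with cos θ = -3/5, sin θ = -4/5: (-4, -2, 1) → (-4, 2, 1)
T2 rotate right-handed about the z-axis with cos θ = 5/13, sin θ = 12/13: (-4, 2, 1) → (-44/13, -38/13, 1)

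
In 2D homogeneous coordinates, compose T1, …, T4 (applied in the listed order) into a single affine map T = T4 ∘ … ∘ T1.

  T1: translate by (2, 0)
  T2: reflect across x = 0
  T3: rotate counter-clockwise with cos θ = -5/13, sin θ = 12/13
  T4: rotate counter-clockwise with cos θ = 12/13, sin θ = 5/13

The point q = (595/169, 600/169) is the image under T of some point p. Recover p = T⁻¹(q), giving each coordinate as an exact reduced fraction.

T1 = [1 0 2; 0 1 0; 0 0 1]
T2·T1 = [-1 0 -2; 0 1 0; 0 0 1]
T3·…·T1 = [5/13 -12/13 10/13; -12/13 -5/13 -24/13; 0 0 1]
T4·…·T1 = [120/169 -119/169 240/169; -119/169 -120/169 -238/169; 0 0 1]
det M = -1; M⁻¹ = [120/169 -119/169 -2; -119/169 -120/169 0; 0 0 1]
M⁻¹ · (595/169, 600/169)ᵀ = (-2, -5)ᵀ

p = (-2, -5)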